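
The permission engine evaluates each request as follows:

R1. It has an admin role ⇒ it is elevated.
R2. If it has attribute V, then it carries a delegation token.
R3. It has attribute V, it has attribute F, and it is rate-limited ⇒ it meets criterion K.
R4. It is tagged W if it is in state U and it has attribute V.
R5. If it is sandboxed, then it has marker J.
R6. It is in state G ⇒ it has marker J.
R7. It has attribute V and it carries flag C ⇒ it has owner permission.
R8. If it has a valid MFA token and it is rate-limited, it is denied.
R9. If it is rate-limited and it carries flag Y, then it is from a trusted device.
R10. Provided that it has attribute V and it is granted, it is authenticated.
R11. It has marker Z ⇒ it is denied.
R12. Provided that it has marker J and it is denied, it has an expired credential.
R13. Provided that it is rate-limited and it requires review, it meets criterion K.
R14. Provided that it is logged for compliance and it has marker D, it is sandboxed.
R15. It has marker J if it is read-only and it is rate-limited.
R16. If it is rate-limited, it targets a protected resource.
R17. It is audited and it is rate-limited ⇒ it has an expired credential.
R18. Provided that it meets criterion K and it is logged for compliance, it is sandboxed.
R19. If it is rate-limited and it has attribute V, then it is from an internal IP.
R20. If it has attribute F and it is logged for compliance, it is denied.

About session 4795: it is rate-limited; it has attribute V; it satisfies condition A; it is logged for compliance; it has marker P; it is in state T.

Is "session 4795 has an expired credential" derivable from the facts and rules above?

No

Forward chaining from the given facts derives: carries a delegation token, targets a protected resource, is from an internal IP.
Rules concluding "it has an expired credential": R12 needs "it has marker J"; R17 needs "it is audited" — none of these are established.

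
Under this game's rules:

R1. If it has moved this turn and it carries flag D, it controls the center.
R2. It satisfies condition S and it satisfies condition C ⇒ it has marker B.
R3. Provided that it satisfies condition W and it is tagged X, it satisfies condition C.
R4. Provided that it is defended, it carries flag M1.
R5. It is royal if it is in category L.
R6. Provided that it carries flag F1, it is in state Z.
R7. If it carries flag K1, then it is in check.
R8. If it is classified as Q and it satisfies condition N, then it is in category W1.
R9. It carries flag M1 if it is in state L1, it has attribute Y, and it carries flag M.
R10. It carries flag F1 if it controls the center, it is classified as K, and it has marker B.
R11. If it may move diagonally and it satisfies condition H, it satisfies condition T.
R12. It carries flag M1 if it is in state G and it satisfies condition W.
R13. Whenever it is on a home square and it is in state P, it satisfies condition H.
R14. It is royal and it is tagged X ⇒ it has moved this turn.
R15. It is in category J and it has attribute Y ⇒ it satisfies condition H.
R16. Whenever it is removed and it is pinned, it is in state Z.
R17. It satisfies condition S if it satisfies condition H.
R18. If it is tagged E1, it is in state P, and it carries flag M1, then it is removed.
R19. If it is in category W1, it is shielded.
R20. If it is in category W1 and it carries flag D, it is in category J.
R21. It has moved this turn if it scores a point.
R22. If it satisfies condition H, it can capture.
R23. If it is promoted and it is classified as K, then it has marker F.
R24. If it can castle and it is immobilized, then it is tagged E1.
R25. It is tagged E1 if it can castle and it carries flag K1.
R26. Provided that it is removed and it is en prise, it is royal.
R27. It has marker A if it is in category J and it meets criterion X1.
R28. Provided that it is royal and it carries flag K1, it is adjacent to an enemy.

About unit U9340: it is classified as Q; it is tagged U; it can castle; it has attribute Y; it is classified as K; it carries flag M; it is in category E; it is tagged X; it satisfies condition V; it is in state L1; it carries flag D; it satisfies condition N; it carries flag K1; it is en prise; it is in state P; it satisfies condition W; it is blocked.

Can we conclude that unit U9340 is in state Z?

By R3 (it satisfies condition W, it is tagged X): it satisfies condition C.
By R8 (it is classified as Q, it satisfies condition N): it is in category W1.
By R9 (it is in state L1, it has attribute Y, it carries flag M): it carries flag M1.
By R20 (it is in category W1, it carries flag D): it is in category J.
By R25 (it can castle, it carries flag K1): it is tagged E1.
By R15 (it is in category J, it has attribute Y): it satisfies condition H.
By R17 (it satisfies condition H): it satisfies condition S.
By R18 (it is tagged E1, it is in state P, it carries flag M1): it is removed.
By R26 (it is removed, it is en prise): it is royal.
By R2 (it satisfies condition S, it satisfies condition C): it has marker B.
By R14 (it is royal, it is tagged X): it has moved this turn.
By R1 (it has moved this turn, it carries flag D): it controls the center.
By R10 (it controls the center, it is classified as K, it has marker B): it carries flag F1.
By R6 (it carries flag F1): it is in state Z.

Yes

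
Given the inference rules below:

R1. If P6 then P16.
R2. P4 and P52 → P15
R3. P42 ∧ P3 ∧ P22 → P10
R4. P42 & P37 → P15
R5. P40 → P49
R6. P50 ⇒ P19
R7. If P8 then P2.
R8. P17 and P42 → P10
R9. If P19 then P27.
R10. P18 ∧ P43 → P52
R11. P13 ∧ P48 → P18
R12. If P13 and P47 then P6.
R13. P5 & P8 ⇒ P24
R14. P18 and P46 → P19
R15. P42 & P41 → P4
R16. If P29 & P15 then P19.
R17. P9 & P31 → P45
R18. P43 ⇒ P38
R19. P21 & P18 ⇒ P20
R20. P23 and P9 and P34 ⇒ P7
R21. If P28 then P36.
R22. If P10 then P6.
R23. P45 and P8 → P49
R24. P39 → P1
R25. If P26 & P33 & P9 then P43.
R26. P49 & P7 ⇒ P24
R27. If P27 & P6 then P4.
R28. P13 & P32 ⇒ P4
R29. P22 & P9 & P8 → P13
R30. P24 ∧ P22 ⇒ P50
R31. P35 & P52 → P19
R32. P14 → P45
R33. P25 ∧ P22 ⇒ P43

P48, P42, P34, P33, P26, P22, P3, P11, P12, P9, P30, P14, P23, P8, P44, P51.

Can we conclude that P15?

P10  (by R3: P42, P3, P22)
P7  (by R20: P23, P9, P34)
P6  (by R22: P10)
P43  (by R25: P26, P33, P9)
P13  (by R29: P22, P9, P8)
P45  (by R32: P14)
P18  (by R11: P13, P48)
P49  (by R23: P45, P8)
P24  (by R26: P49, P7)
P50  (by R30: P24, P22)
P19  (by R6: P50)
P27  (by R9: P19)
P52  (by R10: P18, P43)
P4  (by R27: P27, P6)
P15  (by R2: P4, P52)

Yes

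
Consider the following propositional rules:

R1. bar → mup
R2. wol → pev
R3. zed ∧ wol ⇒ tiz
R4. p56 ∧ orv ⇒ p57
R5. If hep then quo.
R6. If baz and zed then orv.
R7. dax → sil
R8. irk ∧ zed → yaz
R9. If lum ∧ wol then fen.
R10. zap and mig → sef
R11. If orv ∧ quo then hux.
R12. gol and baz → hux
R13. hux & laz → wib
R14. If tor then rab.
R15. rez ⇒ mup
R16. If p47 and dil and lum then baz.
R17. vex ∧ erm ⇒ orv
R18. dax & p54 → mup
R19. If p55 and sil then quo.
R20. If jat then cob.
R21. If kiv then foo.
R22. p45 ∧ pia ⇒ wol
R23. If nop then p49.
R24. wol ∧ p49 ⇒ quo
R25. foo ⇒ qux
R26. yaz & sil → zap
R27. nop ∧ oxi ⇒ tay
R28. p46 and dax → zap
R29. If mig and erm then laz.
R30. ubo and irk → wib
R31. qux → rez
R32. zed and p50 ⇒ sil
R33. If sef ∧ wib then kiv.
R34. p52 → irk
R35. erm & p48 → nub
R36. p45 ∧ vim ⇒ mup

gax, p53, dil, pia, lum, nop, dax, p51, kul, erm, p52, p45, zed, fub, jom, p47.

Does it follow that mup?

Forward chaining from the given facts derives: sil, baz, wol, p49, quo, irk, pev, tiz, orv, yaz, fen, hux, zap.
Rules concluding mup: R1 needs bar; R15 needs rez; R18 needs p54; R36 needs vim — none of these are established.

No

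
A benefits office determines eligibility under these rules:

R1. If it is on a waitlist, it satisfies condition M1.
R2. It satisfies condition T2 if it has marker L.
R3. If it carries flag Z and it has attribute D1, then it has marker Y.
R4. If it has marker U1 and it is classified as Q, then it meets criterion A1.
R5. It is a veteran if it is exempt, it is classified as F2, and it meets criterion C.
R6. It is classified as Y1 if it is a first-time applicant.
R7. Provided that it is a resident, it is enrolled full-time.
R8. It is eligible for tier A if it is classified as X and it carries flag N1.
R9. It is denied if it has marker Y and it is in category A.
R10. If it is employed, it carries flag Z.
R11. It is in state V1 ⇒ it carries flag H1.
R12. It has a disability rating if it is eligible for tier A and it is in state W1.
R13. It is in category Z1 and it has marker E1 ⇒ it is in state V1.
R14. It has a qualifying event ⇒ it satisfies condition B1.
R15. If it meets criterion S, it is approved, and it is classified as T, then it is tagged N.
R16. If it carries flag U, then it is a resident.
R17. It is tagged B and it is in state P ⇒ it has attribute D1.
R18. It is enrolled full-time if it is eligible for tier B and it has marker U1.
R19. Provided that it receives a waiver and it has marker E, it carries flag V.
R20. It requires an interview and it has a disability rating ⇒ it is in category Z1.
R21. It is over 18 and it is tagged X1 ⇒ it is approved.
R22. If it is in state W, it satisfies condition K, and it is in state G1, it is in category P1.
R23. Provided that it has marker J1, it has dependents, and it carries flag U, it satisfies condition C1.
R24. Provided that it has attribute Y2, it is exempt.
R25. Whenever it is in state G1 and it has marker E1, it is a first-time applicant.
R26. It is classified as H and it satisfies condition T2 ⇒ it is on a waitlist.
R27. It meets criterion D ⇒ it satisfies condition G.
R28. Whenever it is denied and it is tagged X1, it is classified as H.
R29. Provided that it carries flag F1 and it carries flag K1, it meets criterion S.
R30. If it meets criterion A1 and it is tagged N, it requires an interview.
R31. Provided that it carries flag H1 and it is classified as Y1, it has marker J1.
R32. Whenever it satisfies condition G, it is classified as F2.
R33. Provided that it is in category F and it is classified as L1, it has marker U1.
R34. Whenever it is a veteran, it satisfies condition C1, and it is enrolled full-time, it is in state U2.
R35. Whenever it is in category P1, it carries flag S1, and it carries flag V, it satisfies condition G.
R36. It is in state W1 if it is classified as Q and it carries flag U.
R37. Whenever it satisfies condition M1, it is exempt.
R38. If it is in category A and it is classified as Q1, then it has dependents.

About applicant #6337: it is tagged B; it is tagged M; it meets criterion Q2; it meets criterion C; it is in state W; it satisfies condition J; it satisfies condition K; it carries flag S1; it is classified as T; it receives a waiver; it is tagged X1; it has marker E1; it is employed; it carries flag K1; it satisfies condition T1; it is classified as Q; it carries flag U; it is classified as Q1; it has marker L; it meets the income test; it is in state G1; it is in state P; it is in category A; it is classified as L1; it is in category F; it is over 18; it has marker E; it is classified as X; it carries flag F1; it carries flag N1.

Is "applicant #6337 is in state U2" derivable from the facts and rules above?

By R2 (it has marker L): it satisfies condition T2.
By R8 (it is classified as X, it carries flag N1): it is eligible for tier A.
By R10 (it is employed): it carries flag Z.
By R16 (it carries flag U): it is a resident.
By R17 (it is tagged B, it is in state P): it has attribute D1.
By R19 (it receives a waiver, it has marker E): it carries flag V.
By R21 (it is over 18, it is tagged X1): it is approved.
By R22 (it is in state W, it satisfies condition K, it is in state G1): it is in category P1.
By R25 (it is in state G1, it has marker E1): it is a first-time applicant.
By R29 (it carries flag F1, it carries flag K1): it meets criterion S.
By R33 (it is in category F, it is classified as L1): it has marker U1.
By R35 (it is in category P1, it carries flag S1, it carries flag V): it satisfies condition G.
By R36 (it is classified as Q, it carries flag U): it is in state W1.
By R38 (it is in category A, it is classified as Q1): it has dependents.
By R3 (it carries flag Z, it has attribute D1): it has marker Y.
By R4 (it has marker U1, it is classified as Q): it meets criterion A1.
By R6 (it is a first-time applicant): it is classified as Y1.
By R7 (it is a resident): it is enrolled full-time.
By R9 (it has marker Y, it is in category A): it is denied.
By R12 (it is eligible for tier A, it is in state W1): it has a disability rating.
By R15 (it meets criterion S, it is approved, it is classified as T): it is tagged N.
By R28 (it is denied, it is tagged X1): it is classified as H.
By R30 (it meets criterion A1, it is tagged N): it requires an interview.
By R32 (it satisfies condition G): it is classified as F2.
By R20 (it requires an interview, it has a disability rating): it is in category Z1.
By R26 (it is classified as H, it satisfies condition T2): it is on a waitlist.
By R1 (it is on a waitlist): it satisfies condition M1.
By R13 (it is in category Z1, it has marker E1): it is in state V1.
By R37 (it satisfies condition M1): it is exempt.
By R5 (it is exempt, it is classified as F2, it meets criterion C): it is a veteran.
By R11 (it is in state V1): it carries flag H1.
By R31 (it carries flag H1, it is classified as Y1): it has marker J1.
By R23 (it has marker J1, it has dependents, it carries flag U): it satisfies condition C1.
By R34 (it is a veteran, it satisfies condition C1, it is enrolled full-time): it is in state U2.

Yes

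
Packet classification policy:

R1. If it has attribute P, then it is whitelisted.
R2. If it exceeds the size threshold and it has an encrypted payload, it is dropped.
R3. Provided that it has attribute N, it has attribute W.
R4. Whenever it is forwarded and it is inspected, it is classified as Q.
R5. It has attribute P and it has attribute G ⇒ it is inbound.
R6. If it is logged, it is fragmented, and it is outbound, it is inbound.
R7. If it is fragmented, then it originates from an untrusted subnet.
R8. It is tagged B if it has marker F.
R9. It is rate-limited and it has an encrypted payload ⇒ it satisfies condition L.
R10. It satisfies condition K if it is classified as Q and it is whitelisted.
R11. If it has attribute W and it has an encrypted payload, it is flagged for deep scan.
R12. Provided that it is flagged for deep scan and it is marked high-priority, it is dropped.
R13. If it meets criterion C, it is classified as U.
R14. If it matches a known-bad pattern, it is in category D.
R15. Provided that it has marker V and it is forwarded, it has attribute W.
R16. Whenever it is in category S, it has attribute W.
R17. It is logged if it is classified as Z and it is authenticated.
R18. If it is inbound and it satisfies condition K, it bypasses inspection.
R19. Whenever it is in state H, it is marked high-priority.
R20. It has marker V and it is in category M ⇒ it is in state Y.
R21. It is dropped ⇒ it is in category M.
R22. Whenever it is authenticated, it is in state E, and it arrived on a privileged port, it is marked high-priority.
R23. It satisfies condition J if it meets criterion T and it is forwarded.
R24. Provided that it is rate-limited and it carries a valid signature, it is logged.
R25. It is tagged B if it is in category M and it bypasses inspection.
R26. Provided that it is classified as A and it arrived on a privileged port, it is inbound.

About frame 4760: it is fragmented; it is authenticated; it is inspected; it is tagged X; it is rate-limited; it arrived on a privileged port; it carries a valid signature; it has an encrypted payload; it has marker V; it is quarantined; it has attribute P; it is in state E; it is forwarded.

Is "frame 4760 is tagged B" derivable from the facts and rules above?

No

Forward chaining from the given facts derives: is whitelisted, is classified as Q, originates from an untrusted subnet, satisfies condition L, satisfies condition K, has attribute W, is marked high-priority, is logged, is flagged for deep scan, is dropped, is in category M, is in state Y.
Rules concluding "it is tagged B": R8 needs "it has marker F"; R25 needs "it bypasses inspection" — none of these are established.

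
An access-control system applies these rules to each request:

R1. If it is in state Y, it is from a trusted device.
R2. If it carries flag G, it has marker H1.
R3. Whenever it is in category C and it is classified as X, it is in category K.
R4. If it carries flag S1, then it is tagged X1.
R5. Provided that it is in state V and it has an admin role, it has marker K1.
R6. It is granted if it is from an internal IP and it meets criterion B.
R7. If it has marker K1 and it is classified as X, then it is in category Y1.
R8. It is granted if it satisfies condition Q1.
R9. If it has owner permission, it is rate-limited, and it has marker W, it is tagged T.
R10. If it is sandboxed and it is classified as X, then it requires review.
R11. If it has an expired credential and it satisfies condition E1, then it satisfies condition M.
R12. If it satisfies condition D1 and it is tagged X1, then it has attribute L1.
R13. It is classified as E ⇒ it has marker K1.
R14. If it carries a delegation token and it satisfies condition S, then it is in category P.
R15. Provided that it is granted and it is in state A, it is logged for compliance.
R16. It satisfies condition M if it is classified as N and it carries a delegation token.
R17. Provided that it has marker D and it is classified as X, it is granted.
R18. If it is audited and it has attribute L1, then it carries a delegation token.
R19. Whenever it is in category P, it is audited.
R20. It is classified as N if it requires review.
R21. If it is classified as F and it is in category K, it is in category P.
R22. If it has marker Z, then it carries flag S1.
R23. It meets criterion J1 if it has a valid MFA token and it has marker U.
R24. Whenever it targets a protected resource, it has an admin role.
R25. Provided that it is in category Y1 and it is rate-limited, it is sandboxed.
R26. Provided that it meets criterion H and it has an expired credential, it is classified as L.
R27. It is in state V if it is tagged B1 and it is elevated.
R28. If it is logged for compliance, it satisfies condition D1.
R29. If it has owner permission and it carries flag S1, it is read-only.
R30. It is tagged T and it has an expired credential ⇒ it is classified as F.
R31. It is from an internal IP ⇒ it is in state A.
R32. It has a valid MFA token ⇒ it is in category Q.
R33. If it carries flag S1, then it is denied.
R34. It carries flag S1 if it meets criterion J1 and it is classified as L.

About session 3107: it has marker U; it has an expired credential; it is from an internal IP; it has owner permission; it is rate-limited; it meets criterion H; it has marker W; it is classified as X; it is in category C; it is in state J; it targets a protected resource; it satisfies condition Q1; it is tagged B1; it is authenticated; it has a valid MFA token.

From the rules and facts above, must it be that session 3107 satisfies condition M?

No

Forward chaining from the given facts derives: is in category K, is granted, is tagged T, meets criterion J1, has an admin role, is classified as L, is classified as F, is in state A, is in category Q, carries flag S1, is tagged X1, is logged for compliance, is in category P, satisfies condition D1, is read-only, is denied, has attribute L1, is audited, carries a delegation token.
Rules concluding "it satisfies condition M": R11 needs "it satisfies condition E1"; R16 needs "it is classified as N" — none of these are established.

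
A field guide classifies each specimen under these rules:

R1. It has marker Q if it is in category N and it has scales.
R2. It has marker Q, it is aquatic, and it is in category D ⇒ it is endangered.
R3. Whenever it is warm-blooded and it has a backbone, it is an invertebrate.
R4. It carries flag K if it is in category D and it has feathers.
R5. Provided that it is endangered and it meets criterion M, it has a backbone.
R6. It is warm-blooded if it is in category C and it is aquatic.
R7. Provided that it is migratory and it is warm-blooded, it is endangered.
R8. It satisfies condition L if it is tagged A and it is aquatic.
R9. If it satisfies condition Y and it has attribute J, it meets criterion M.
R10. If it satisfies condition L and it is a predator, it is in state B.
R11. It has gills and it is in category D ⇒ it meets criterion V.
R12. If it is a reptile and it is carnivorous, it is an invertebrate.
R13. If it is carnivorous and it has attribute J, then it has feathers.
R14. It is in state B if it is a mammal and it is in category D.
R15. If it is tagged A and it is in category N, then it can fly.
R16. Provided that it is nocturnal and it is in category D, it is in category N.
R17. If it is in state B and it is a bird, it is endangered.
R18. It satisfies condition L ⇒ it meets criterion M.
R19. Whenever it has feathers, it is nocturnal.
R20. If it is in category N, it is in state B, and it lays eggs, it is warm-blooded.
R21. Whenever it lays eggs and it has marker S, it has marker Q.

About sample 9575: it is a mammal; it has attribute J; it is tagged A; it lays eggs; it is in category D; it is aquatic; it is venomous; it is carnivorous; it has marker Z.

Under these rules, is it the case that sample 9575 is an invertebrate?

Forward chaining from the given facts derives: satisfies condition L, has feathers, is in state B, meets criterion M, is nocturnal, carries flag K, is in category N, is warm-blooded, can fly.
Rules concluding "it is an invertebrate": R3 needs "it has a backbone"; R12 needs "it is a reptile" — none of these are established.

No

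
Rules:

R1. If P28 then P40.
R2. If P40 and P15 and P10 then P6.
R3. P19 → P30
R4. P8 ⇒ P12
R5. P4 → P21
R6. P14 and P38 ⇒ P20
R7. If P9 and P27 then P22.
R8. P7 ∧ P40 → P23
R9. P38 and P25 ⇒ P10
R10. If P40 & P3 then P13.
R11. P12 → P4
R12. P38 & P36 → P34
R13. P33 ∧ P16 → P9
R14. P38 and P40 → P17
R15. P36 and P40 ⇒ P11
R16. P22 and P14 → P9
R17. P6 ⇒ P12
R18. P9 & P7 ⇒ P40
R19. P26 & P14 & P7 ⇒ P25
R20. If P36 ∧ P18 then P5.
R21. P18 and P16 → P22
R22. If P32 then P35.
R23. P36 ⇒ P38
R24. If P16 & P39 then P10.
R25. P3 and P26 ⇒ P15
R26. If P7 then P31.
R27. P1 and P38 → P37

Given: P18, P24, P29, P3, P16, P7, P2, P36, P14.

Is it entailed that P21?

No

Forward chaining from the given facts derives: P5, P22, P38, P31, P20, P34, P9, P40, P23, P13, P17, P11.
The only rule concluding P21 is R5, which needs P4; that is never established.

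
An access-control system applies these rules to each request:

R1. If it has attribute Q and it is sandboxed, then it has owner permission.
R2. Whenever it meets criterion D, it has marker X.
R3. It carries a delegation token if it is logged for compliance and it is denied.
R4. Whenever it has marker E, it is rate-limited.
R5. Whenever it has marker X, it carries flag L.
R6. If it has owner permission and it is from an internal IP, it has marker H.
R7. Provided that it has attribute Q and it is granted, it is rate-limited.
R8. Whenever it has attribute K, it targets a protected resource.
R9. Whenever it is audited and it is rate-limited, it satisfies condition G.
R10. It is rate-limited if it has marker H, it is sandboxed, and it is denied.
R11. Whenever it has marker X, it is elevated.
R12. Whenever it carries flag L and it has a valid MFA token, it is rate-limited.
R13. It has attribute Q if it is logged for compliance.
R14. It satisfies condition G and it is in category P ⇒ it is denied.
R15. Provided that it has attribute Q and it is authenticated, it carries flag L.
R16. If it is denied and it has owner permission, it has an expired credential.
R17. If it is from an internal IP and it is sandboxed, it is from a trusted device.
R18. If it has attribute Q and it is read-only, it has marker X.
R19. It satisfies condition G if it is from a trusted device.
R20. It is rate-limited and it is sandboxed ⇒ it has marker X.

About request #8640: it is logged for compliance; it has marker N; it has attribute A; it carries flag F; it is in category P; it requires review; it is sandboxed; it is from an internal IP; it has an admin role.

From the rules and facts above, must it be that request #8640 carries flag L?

By R13 (it is logged for compliance): it has attribute Q.
By R17 (it is from an internal IP, it is sandboxed): it is from a trusted device.
By R19 (it is from a trusted device): it satisfies condition G.
By R1 (it has attribute Q, it is sandboxed): it has owner permission.
By R6 (it has owner permission, it is from an internal IP): it has marker H.
By R14 (it satisfies condition G, it is in category P): it is denied.
By R10 (it has marker H, it is sandboxed, it is denied): it is rate-limited.
By R20 (it is rate-limited, it is sandboxed): it has marker X.
By R5 (it has marker X): it carries flag L.

Yes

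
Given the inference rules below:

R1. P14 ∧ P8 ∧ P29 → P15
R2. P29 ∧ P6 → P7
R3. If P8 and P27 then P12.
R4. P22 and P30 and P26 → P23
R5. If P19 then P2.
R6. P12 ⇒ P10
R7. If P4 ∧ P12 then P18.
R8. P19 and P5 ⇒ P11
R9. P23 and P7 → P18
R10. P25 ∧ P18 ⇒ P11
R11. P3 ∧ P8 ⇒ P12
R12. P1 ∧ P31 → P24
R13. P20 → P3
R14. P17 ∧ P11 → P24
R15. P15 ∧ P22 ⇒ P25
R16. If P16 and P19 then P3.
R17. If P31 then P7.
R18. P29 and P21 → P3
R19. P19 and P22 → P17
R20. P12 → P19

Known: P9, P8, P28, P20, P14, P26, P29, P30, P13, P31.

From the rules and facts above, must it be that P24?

No

Forward chaining from the given facts derives: P15, P3, P7, P12, P19, P2, P10.
Rules concluding P24: R12 needs P1; R14 needs P17 — none of these are established.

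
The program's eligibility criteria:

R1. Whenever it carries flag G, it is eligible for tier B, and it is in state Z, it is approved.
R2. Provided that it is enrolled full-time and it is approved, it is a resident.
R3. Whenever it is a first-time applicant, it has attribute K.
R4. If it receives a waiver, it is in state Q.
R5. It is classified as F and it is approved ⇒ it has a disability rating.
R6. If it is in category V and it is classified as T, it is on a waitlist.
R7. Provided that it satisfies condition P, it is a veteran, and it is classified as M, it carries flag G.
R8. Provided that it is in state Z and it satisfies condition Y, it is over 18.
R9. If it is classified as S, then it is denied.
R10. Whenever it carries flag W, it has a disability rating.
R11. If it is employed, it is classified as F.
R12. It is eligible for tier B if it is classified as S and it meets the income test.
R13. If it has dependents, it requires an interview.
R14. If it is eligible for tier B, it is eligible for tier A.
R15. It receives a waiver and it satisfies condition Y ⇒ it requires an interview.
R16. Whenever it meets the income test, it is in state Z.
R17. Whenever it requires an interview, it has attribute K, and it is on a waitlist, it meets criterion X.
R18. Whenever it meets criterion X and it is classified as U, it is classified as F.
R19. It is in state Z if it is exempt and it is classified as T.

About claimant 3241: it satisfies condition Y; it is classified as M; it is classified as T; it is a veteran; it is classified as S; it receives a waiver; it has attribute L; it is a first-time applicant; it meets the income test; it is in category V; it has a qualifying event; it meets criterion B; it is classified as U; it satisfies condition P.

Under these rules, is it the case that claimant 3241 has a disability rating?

By R3 (it is a first-time applicant): it has attribute K.
By R6 (it is in category V, it is classified as T): it is on a waitlist.
By R7 (it satisfies condition P, it is a veteran, it is classified as M): it carries flag G.
By R12 (it is classified as S, it meets the income test): it is eligible for tier B.
By R15 (it receives a waiver, it satisfies condition Y): it requires an interview.
By R16 (it meets the income test): it is in state Z.
By R17 (it requires an interview, it has attribute K, it is on a waitlist): it meets criterion X.
By R18 (it meets criterion X, it is classified as U): it is classified as F.
By R1 (it carries flag G, it is eligible for tier B, it is in state Z): it is approved.
By R5 (it is classified as F, it is approved): it has a disability rating.

Yes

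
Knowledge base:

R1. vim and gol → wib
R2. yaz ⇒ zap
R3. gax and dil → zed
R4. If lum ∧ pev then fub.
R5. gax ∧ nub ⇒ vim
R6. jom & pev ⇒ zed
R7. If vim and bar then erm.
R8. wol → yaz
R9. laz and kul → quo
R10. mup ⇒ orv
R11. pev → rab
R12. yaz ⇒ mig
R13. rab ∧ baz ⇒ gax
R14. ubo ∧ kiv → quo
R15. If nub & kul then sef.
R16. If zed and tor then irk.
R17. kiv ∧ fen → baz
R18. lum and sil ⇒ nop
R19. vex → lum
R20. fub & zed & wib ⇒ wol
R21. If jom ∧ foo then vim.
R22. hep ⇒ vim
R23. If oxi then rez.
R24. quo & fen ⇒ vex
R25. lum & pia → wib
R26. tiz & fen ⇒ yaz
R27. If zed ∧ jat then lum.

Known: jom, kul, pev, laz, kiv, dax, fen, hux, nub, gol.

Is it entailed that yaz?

Yes

zed  (by R6: jom, pev)
quo  (by R9: laz, kul)
rab  (by R11: pev)
baz  (by R17: kiv, fen)
vex  (by R24: quo, fen)
gax  (by R13: rab, baz)
lum  (by R19: vex)
fub  (by R4: lum, pev)
vim  (by R5: gax, nub)
wib  (by R1: vim, gol)
wol  (by R20: fub, zed, wib)
yaz  (by R8: wol)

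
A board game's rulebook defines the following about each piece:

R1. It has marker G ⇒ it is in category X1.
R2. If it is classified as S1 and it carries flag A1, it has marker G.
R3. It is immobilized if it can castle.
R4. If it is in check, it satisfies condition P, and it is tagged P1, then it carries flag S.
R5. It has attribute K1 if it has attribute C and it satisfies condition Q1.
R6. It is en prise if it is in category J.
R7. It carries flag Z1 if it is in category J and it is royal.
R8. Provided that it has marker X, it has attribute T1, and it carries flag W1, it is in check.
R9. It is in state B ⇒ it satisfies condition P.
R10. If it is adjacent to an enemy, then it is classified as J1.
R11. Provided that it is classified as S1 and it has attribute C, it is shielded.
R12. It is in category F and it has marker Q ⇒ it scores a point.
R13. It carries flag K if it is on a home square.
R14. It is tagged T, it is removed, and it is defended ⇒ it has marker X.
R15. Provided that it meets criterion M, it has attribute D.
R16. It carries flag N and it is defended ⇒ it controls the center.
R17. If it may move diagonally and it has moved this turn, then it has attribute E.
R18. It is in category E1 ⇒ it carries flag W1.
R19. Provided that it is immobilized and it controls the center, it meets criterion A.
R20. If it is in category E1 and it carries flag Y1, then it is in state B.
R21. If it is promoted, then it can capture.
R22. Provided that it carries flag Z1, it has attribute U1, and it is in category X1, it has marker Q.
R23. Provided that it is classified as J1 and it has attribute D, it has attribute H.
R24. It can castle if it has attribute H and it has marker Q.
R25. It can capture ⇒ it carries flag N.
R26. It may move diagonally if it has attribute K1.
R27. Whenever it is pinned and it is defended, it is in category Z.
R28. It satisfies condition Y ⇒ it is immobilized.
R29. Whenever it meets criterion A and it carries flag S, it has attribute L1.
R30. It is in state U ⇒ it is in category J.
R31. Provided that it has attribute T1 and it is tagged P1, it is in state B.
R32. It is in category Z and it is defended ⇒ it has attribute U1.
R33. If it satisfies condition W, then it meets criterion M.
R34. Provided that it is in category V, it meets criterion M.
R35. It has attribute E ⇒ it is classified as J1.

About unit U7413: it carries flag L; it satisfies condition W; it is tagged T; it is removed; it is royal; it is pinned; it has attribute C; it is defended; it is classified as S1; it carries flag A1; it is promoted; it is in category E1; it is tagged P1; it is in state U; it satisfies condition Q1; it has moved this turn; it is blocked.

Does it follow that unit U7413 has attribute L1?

Forward chaining from the given facts derives: has marker G, has attribute K1, is shielded, has marker X, carries flag W1, can capture, carries flag N, may move diagonally, is in category Z, is in category J, has attribute U1, meets criterion M, is in category X1, is en prise, carries flag Z1, has attribute D, controls the center, has attribute E, has marker Q, is classified as J1, has attribute H, can castle, is immobilized, meets criterion A.
The only rule concluding "it has attribute L1" is R29, which needs "it carries flag S"; that is never established.

No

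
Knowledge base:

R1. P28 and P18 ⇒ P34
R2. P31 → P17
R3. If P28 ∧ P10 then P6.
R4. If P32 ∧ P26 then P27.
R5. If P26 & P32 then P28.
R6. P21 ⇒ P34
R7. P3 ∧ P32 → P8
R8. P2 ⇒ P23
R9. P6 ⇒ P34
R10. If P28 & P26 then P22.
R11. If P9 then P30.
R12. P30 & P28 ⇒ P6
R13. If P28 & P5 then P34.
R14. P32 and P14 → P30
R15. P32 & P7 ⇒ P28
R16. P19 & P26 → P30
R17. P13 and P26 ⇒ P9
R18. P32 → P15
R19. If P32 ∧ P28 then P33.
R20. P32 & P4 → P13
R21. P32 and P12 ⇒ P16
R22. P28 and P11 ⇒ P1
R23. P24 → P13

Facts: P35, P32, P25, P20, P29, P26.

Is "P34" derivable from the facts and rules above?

Forward chaining from the given facts derives: P27, P28, P22, P15, P33.
Rules concluding P34: R1 needs P18; R6 needs P21; R9 needs P6; R13 needs P5 — none of these are established.

No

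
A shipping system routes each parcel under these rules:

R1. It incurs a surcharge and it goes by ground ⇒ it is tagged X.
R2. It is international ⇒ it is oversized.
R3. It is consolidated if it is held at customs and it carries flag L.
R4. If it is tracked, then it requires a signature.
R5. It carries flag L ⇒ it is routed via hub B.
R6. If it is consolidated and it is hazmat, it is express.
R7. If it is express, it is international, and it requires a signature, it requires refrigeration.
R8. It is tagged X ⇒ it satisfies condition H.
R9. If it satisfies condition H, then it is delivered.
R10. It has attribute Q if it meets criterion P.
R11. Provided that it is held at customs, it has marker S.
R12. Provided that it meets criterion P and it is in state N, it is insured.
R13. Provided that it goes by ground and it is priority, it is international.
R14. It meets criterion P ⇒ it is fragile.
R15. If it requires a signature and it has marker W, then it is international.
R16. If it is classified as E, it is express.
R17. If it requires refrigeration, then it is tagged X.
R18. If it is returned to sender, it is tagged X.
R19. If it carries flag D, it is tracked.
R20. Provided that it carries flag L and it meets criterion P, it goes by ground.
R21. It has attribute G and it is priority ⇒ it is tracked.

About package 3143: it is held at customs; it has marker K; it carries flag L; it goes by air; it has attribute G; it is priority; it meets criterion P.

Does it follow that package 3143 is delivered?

No

Forward chaining from the given facts derives: is consolidated, is routed via hub B, has attribute Q, has marker S, is fragile, goes by ground, is tracked, requires a signature, is international, is oversized.
The only rule concluding "it is delivered" is R9, which needs "it satisfies condition H"; that is never established.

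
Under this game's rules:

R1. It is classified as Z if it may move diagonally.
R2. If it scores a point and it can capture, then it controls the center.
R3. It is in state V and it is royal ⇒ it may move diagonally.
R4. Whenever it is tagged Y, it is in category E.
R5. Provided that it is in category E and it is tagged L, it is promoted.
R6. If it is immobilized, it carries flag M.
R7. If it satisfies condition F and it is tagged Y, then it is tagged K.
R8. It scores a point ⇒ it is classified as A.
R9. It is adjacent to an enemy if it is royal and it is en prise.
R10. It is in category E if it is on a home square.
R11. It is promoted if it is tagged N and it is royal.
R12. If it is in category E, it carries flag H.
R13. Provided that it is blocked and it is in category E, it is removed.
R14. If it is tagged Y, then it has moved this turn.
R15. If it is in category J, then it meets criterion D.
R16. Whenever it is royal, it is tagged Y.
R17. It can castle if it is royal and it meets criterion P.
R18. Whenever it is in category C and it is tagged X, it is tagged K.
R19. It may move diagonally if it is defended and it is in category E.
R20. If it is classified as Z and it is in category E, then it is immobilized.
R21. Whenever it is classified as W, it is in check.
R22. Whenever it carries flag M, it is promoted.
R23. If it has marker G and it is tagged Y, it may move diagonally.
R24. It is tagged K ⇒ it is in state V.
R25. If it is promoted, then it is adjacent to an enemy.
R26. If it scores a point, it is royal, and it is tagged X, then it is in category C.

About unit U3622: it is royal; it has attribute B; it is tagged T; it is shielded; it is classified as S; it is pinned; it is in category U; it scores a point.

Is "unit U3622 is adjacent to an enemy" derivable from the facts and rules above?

Forward chaining from the given facts derives: is classified as A, is tagged Y, is in category E, carries flag H, has moved this turn.
Rules concluding "it is adjacent to an enemy": R9 needs "it is en prise"; R25 needs "it is promoted" — none of these are established.

No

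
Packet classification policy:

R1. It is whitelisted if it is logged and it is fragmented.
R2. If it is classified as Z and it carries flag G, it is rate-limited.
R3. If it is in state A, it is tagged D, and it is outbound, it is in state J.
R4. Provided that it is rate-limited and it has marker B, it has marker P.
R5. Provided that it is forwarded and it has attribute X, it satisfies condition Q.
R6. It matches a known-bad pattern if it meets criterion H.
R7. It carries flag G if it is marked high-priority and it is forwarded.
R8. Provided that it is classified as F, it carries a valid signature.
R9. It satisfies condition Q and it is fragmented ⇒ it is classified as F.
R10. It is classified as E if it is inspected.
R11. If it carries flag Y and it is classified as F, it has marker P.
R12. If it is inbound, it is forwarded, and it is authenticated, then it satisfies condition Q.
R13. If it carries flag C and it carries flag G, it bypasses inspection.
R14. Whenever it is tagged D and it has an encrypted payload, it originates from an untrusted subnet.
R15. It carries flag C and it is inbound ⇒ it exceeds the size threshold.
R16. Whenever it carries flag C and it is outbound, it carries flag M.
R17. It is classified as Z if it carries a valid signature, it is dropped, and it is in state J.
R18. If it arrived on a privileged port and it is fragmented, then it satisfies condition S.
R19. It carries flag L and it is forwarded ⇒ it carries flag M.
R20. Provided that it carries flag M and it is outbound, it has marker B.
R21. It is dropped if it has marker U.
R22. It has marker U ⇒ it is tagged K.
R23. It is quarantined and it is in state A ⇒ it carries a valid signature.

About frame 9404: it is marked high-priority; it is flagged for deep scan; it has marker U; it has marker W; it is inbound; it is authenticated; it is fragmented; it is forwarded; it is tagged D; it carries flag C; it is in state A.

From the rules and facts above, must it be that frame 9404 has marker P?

Forward chaining from the given facts derives: carries flag G, satisfies condition Q, bypasses inspection, exceeds the size threshold, is dropped, is tagged K, is classified as F, carries a valid signature.
Rules concluding "it has marker P": R4 needs "it is rate-limited"; R11 needs "it carries flag Y" — none of these are established.

No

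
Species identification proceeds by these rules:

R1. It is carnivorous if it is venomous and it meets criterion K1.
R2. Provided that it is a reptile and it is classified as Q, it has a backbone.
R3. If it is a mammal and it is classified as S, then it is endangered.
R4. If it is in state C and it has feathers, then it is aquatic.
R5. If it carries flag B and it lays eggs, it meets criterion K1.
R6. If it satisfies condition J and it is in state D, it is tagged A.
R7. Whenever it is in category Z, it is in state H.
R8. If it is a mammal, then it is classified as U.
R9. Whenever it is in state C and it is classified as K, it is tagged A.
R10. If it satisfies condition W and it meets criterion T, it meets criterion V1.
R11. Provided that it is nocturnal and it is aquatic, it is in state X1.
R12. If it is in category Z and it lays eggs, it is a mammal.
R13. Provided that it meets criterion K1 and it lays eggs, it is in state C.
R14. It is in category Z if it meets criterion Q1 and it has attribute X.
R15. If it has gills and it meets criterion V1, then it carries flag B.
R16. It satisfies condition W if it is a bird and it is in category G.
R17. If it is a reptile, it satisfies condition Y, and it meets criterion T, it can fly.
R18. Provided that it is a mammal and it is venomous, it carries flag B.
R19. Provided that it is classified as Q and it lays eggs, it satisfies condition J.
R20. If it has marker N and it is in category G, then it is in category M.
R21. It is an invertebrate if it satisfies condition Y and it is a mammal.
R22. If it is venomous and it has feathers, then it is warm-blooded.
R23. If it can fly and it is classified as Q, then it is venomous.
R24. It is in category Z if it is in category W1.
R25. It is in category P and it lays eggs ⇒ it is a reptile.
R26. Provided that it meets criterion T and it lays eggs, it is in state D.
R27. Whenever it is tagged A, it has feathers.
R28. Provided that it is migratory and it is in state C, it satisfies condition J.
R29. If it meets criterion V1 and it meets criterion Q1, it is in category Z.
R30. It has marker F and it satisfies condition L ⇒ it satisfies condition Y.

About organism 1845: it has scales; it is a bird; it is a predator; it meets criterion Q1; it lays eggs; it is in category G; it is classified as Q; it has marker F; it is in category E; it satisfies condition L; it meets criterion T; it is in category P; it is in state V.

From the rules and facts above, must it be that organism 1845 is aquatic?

Yes

By R16 (it is a bird, it is in category G): it satisfies condition W.
By R19 (it is classified as Q, it lays eggs): it satisfies condition J.
By R25 (it is in category P, it lays eggs): it is a reptile.
By R26 (it meets criterion T, it lays eggs): it is in state D.
By R30 (it has marker F, it satisfies condition L): it satisfies condition Y.
By R6 (it satisfies condition J, it is in state D): it is tagged A.
By R10 (it satisfies condition W, it meets criterion T): it meets criterion V1.
By R17 (it is a reptile, it satisfies condition Y, it meets criterion T): it can fly.
By R23 (it can fly, it is classified as Q): it is venomous.
By R27 (it is tagged A): it has feathers.
By R29 (it meets criterion V1, it meets criterion Q1): it is in category Z.
By R12 (it is in category Z, it lays eggs): it is a mammal.
By R18 (it is a mammal, it is venomous): it carries flag B.
By R5 (it carries flag B, it lays eggs): it meets criterion K1.
By R13 (it meets criterion K1, it lays eggs): it is in state C.
By R4 (it is in state C, it has feathers): it is aquatic.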